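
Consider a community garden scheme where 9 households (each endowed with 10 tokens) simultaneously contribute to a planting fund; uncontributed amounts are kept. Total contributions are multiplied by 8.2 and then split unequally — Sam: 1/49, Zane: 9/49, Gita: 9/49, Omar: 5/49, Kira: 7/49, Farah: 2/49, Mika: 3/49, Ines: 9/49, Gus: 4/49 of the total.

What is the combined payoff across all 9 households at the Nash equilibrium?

For player j, contributing a unit is worthwhile iff 8.2 × (j's share) ≥ 1, i.e. iff j's share is at least 0.1220.
Zane, Gita, Kira and Ines clear that bar, contributing 10 each; the remaining 5 contribute 0. Total contributed: 40.
The planting fund pays out 8.2 × 40 = 328.00 in total (split across the unequal shares, but the aggregate is all that matters for the group sum).
The 5 free-riders keep 10 each, adding 50. Group total = 50 + 328.00 = 378.00.

378.00 tokens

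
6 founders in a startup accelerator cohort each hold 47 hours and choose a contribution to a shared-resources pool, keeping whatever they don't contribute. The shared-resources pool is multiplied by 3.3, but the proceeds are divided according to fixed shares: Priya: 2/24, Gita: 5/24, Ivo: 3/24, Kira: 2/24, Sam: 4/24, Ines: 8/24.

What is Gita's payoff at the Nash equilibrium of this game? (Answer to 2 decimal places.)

A player with share s gets back 3.3·s per unit contributed, so full contribution is dominant for anyone with s > 1/3.3 = 0.3030 and zero contribution is dominant for anyone below.
Ines alone (share 8/24) is above the threshold, contributing 47; the remaining 5 contribute 0. Total contributed: 47.
Gita keeps 47 and receives 3.3 × 47 × 5/24 = 32.31 from the shared-resources pool, for a payoff of 79.31.

79.31 hours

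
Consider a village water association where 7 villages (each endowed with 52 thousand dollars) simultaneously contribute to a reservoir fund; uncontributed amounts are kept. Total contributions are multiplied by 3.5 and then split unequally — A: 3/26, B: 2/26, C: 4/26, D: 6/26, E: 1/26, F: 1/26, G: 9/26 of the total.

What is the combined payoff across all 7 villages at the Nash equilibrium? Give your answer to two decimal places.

494.00 thousand dollars

For player j, contributing a unit is worthwhile iff 3.5 × (j's share) ≥ 1, i.e. iff j's share is at least 0.2857.
The only share above 0.2857 is G's 9/26, contributing 52; the remaining 6 contribute 0. Total contributed: 52.
The reservoir fund pays out 3.5 × 52 = 182.00 in total (split across the unequal shares, but the aggregate is all that matters for the group sum).
The 6 free-riders keep 52 each, adding 312. Group total = 312 + 182.00 = 494.00.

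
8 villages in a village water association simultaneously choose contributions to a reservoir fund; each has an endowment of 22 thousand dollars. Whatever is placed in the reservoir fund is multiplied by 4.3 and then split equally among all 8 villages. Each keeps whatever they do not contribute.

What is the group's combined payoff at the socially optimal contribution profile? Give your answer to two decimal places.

Each contributed unit returns 4.300 to the group as a whole (0.5375 to each of 8 players), which exceeds 1, so the social optimum is full contribution: group total = 4.300 × 176 = 756.80.

756.80 thousand dollars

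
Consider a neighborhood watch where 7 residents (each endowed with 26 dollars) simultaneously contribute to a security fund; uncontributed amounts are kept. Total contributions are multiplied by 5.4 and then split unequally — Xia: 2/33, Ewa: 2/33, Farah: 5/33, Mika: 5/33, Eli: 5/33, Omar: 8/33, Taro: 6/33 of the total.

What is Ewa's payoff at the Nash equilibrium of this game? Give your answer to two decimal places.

34.51 dollars

Each unit j contributes comes back to j as 5.4 × (j's share), so j prefers to contribute only if that share exceeds 1/5.4 = 0.1852; otherwise keeping the unit dominates.
Omar alone (share 8/33) is above the threshold, contributing 26; the remaining 6 contribute 0. Total contributed: 26.
Ewa keeps 26 and receives 5.4 × 26 × 2/33 = 8.51 from the security fund, for a payoff of 34.51.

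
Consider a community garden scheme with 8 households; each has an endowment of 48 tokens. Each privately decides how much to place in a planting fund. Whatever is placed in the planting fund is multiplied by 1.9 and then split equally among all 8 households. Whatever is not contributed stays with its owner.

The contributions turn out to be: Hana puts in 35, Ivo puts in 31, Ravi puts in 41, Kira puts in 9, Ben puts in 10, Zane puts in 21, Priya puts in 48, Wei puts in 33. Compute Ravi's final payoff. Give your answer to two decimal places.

Total contributed: 35 + 31 + 41 + 9 + 10 + 21 + 48 + 33 = 228.
Each receives 1.9 × 228 / 8 = 54.15 from the planting fund.
Ravi keeps 48 − 41 = 7, so Ravi's payoff is 7 + 54.15 = 61.15.

61.15 tokens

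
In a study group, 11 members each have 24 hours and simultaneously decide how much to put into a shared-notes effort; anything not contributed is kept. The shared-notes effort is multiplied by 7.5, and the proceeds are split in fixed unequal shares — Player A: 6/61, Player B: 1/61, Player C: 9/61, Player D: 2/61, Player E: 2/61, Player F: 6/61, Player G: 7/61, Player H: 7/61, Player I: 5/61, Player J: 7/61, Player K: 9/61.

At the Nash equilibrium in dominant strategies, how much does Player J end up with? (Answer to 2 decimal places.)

65.31 hours

For player j, contributing a unit is worthwhile iff 7.5 × (j's share) ≥ 1, i.e. iff j's share is at least 0.1333.
Player C and Player K are above the threshold, contributing 24 each; the remaining 9 contribute 0. Total contributed: 48.
Player J keeps 24 and receives 7.5 × 48 × 7/61 = 41.31 from the shared-notes effort, for a payoff of 65.31.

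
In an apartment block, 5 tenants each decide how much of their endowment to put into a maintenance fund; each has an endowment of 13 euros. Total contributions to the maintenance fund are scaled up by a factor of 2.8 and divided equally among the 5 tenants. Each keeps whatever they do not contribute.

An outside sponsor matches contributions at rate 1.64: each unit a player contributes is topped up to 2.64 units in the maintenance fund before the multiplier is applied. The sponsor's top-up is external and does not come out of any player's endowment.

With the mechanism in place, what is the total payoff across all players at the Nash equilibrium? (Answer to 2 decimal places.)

480.48 euros

Under the mechanism each unit contributed yields 2.8 × 2.64 / 5 = 1.4784 back to its contributor per unit of net cost, which exceeds 1, making full contribution the dominant choice for everyone.
So the Nash equilibrium is full contribution by all 5; the group earns 2.8 × 2.64 × 65 = 480.48.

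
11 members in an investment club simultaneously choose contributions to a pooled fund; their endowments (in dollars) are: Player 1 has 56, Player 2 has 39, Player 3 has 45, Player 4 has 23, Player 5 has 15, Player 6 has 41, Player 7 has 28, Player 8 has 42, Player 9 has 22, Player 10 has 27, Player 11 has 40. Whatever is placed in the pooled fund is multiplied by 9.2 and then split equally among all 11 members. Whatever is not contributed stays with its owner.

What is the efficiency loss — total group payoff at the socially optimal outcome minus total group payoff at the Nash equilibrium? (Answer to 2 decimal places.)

3099.60 dollars

The private return per contributed unit is 9.2/11 = 0.8364 < 1 for every player regardless of endowment, so the Nash equilibrium is zero contribution and the group total is Σ E_j = 56 + 39 + 45 + 23 + 15 + 41 + 28 + 42 + 22 + 27 + 40 = 378.
Each contributed unit returns 9.200 to the group, so the social optimum is full contribution by everyone: group total = 9.200 × 378 = 3477.60.
Efficiency loss = (9.200 − 1) × 378 = 3099.60.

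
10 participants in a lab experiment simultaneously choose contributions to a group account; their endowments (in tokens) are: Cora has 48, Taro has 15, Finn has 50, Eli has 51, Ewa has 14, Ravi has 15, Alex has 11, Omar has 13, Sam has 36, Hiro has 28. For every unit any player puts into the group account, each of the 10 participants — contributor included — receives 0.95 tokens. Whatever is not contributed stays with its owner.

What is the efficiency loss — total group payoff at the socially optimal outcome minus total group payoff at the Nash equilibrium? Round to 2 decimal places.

2388.50 tokens

The private return per contributed unit is 0.95 < 1 for everyone, so the Nash equilibrium is zero contribution and the group total is Σ E_j = 48 + 15 + 50 + 51 + 14 + 15 + 11 + 13 + 36 + 28 = 281.
Each contributed unit returns 9.500 to the group, so the social optimum is full contribution by everyone: group total = 9.500 × 281 = 2669.50.
Efficiency loss = (9.500 − 1) × 281 = 2388.50.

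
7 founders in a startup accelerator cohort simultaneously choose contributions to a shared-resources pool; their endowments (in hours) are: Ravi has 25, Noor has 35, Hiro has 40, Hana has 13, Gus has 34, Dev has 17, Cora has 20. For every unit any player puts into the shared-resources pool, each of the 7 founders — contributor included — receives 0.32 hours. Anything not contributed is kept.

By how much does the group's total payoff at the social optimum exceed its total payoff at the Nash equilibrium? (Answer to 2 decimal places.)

228.16 hours

The private return per contributed unit is 0.32 < 1 for everyone, so the Nash equilibrium is zero contribution and the group total is Σ E_j = 25 + 35 + 40 + 13 + 34 + 17 + 20 = 184.
Each contributed unit returns 2.240 to the group, so the social optimum is full contribution by everyone: group total = 2.240 × 184 = 412.16.
Efficiency loss = (2.240 − 1) × 184 = 228.16.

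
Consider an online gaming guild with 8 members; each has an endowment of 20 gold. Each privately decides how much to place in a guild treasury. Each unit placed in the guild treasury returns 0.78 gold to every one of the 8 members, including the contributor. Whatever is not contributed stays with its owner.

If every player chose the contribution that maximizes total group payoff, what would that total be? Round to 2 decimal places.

998.40 gold

Each contributed unit returns 6.240 to the group as a whole (0.78 to each of 8 players), which exceeds 1, so the social optimum is full contribution: group total = 6.240 × 160 = 998.40.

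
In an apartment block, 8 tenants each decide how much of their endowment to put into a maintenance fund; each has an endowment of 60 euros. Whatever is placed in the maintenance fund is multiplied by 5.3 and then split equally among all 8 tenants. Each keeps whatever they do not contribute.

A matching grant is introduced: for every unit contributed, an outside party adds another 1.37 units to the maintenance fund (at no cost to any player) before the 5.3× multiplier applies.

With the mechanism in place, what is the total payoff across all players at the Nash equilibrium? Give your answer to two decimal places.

With the mechanism, a contributed unit returns 5.3 × 2.37 / 8 = 1.5701 per unit of net cost to the contributor — now above 1 — so contributing fully is weakly dominant for every player.
At the Nash equilibrium everyone contributes 60. Group total payoff = 5.3 × 2.37 × 480 = 6029.28.

6029.28 euros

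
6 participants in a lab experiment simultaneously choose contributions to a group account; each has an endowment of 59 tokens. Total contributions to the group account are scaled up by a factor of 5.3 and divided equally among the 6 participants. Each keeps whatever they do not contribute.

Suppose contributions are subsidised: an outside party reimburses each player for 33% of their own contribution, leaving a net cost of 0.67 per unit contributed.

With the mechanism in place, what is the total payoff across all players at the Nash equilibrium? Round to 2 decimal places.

1993.02 tokens

The effective private return per unit is now (5.3/6) / 0.67 = 1.3184 > 1, so every player's dominant strategy flips to full contribution.
At the Nash equilibrium everyone contributes 59. Group total payoff = 6 × (59 × 0.33 + 5.3 × 59) = 1993.02.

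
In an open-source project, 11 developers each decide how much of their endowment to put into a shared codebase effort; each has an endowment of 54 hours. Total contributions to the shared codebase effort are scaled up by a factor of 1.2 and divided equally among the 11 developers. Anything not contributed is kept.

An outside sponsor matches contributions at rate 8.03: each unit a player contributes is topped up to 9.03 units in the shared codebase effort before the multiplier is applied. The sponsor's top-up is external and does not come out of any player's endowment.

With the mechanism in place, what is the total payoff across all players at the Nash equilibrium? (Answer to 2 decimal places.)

594.00 hours

Even with the mechanism, each unit contributed returns only 1.2 × 9.03 / 11 = 0.9851 per unit of net cost, so contributing nothing is still dominant.
At the Nash equilibrium no one contributes; group total payoff = 11 × 54 = 594.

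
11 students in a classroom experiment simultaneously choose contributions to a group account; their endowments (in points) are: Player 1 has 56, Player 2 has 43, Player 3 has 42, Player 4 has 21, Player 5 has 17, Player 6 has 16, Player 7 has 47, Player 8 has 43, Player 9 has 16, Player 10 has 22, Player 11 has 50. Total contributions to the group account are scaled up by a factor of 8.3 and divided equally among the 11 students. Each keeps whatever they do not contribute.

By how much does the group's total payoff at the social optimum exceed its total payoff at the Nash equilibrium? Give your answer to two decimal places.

The private return per contributed unit is 8.3/11 = 0.7545 < 1 for every player regardless of endowment, so the Nash equilibrium is zero contribution and the group total is Σ E_j = 56 + 43 + 42 + 21 + 17 + 16 + 47 + 43 + 16 + 22 + 50 = 373.
Each contributed unit returns 8.300 to the group, so the social optimum is full contribution by everyone: group total = 8.300 × 373 = 3095.90.
Efficiency loss = (8.300 − 1) × 373 = 2722.90.

2722.90 points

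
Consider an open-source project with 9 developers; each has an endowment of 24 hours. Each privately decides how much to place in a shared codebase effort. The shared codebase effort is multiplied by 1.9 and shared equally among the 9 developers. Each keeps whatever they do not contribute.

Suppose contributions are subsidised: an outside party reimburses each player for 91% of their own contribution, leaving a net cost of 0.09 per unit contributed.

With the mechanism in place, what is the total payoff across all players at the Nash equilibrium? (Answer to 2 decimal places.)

606.96 hours

With the mechanism, a contributed unit returns (1.9/9) / 0.09 = 2.3457 per unit of net cost to the contributor — now above 1 — so contributing fully is weakly dominant for every player.
So the Nash equilibrium is full contribution by all 9; the group earns 9 × (24 × 0.91 + 1.9 × 24) = 606.96.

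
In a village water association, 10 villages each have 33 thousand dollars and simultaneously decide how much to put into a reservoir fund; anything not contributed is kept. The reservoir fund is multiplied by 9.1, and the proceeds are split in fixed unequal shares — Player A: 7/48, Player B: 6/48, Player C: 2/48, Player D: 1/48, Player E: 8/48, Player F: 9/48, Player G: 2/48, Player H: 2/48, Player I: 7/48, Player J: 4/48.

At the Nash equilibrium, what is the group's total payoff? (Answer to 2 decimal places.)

Player j's private return per contributed unit is 9.1 × (j's share). Contributing is weakly dominant for j when that share is at least 1/9.1 = 0.1099, and contributing 0 is dominant otherwise.
Player A, Player B, Player E, Player F and Player I clear that bar, contributing 33 each; the remaining 5 contribute 0. Total contributed: 165.
The reservoir fund pays out 9.1 × 165 = 1501.50 in total (split across the unequal shares, but the aggregate is all that matters for the group sum).
The 5 free-riders keep 33 each, adding 165. Group total = 165 + 1501.50 = 1666.50.

1666.50 thousand dollars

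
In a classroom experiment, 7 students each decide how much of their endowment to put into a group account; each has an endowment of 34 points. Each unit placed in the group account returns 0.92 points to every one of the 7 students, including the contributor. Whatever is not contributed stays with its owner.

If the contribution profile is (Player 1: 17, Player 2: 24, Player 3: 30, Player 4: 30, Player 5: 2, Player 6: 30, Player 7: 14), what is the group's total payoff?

1037.68 points

Total contributed: 17 + 24 + 30 + 30 + 2 + 30 + 14 = 147; total kept: 7 × 34 − 147 = 91.
The group account pays out 0.92 × 7 × 147 = 946.68 in aggregate.
Group total = 91 + 946.68 = 1037.68.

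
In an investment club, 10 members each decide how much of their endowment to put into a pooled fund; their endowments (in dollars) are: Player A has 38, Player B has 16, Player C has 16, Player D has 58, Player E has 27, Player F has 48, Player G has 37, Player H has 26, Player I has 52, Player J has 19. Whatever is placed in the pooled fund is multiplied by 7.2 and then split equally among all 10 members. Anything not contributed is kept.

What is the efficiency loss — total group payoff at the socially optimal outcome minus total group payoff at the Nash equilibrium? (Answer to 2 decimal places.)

The private return per contributed unit is 7.2/10 = 0.7200 < 1 for every player regardless of endowment, so the Nash equilibrium is zero contribution and the group total is Σ E_j = 38 + 16 + 16 + 58 + 27 + 48 + 37 + 26 + 52 + 19 = 337.
Each contributed unit returns 7.200 to the group, so the social optimum is full contribution by everyone: group total = 7.200 × 337 = 2426.40.
Efficiency loss = (7.200 − 1) × 337 = 2089.40.

2089.40 dollars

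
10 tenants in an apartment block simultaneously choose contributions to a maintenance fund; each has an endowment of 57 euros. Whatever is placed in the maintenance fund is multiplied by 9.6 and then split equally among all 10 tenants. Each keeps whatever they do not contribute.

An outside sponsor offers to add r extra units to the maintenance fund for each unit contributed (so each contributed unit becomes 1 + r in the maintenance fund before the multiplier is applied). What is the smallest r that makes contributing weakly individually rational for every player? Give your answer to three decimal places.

0.042

With matching at rate r, one contributed unit becomes (1 + r) in the maintenance fund and returns 9.6 × (1 + r) / 10 to the contributor.
Setting this equal to 1: 1 + r = 10/9.6 = 1.0417.
So the minimum matching rate is r = 1.0417 − 1 = 0.042.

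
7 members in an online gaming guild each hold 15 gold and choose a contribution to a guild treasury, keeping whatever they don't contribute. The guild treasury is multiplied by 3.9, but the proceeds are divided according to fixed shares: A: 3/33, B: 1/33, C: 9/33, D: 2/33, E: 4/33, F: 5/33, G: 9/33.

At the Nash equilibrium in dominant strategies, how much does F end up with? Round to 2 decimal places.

32.73 gold

For player j, contributing a unit is worthwhile iff 3.9 × (j's share) ≥ 1, i.e. iff j's share is at least 0.2564.
C and G clear that bar, contributing 15 each; the remaining 5 contribute 0. Total contributed: 30.
F keeps 15 and receives 3.9 × 30 × 5/33 = 17.73 from the guild treasury, for a payoff of 32.73.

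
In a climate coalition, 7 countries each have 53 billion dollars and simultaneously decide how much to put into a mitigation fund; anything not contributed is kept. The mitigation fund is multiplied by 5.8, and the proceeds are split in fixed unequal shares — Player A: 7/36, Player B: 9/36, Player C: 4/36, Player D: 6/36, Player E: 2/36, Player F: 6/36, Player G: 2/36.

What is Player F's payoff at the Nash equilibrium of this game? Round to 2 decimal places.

155.47 billion dollars

Player j's private return per contributed unit is 5.8 × (j's share). Contributing is weakly dominant for j when that share is at least 1/5.8 = 0.1724, and contributing 0 is dominant otherwise.
Player A and Player B are above the threshold, contributing 53 each; the remaining 5 contribute 0. Total contributed: 106.
Player F keeps 53 and receives 5.8 × 106 × 6/36 = 102.47 from the mitigation fund, for a payoff of 155.47.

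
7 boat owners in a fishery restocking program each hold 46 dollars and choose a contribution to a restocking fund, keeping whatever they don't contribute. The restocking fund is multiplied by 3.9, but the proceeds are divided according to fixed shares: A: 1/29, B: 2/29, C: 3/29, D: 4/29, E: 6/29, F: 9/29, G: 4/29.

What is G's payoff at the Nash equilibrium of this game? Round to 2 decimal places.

A player with share s gets back 3.9·s per unit contributed, so full contribution is dominant for anyone with s > 1/3.9 = 0.2564 and zero contribution is dominant for anyone below.
F alone (share 9/29) is above the threshold, contributing 46; the remaining 6 contribute 0. Total contributed: 46.
G keeps 46 and receives 3.9 × 46 × 4/29 = 24.74 from the restocking fund, for a payoff of 70.74.

70.74 dollars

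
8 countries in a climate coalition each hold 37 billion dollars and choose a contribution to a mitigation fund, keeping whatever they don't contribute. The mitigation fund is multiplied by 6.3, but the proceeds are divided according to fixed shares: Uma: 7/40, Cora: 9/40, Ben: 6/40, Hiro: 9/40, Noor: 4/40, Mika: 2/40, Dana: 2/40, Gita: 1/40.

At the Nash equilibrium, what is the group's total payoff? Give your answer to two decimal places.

884.30 billion dollars

For player j, contributing a unit is worthwhile iff 6.3 × (j's share) ≥ 1, i.e. iff j's share is at least 0.1587.
Uma, Cora and Hiro clear that bar, contributing 37 each; the remaining 5 contribute 0. Total contributed: 111.
The mitigation fund pays out 6.3 × 111 = 699.30 in total (split across the unequal shares, but the aggregate is all that matters for the group sum).
The 5 free-riders keep 37 each, adding 185. Group total = 185 + 699.30 = 884.30.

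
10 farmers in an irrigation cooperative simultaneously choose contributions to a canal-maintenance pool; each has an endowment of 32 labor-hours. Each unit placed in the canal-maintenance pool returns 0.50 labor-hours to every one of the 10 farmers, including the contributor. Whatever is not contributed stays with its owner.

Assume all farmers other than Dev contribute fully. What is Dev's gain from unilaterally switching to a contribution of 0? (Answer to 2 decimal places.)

16.00 labor-hours

Switching from a contribution of 32 to 0 lets Dev keep an extra 32 labor-hours, but lowers the canal-maintenance pool by 32, which costs Dev their own share of that drop: 0.50 × 32 = 16.00.
Net gain = 32 − 16.00 = 16.00. The private return per contributed unit (0.50) is below 1, so free-riding is indeed the best response regardless of what the others do.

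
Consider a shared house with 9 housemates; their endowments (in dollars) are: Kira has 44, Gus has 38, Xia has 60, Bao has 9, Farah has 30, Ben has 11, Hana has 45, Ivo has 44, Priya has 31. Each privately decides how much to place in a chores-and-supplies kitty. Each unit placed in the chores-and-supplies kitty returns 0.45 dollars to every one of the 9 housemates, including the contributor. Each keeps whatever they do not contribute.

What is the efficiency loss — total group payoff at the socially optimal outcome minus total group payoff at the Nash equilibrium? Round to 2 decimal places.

951.60 dollars

The private return per contributed unit is 0.45 < 1 for everyone, so the Nash equilibrium is zero contribution and the group total is Σ E_j = 44 + 38 + 60 + 9 + 30 + 11 + 45 + 44 + 31 = 312.
Each contributed unit returns 4.050 to the group, so the social optimum is full contribution by everyone: group total = 4.050 × 312 = 1263.60.
Efficiency loss = (4.050 − 1) × 312 = 951.60.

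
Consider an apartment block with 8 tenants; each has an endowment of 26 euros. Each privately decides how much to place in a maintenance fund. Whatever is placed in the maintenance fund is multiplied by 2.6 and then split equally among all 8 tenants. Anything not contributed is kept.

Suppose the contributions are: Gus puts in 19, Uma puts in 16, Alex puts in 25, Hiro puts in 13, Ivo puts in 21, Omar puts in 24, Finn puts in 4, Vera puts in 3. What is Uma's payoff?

Total contributed: 19 + 16 + 25 + 13 + 21 + 24 + 4 + 3 = 125.
Each receives 2.6 × 125 / 8 = 40.63 from the maintenance fund.
Uma keeps 26 − 16 = 10, so Uma's payoff is 10 + 40.63 = 50.63.

50.63 euros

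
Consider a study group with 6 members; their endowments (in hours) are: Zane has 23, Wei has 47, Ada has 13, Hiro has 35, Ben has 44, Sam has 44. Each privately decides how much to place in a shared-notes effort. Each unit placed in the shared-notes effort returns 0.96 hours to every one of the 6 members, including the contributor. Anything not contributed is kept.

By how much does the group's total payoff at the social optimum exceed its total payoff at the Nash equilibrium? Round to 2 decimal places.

980.56 hours

The private return per contributed unit is 0.96 < 1 for everyone, so the Nash equilibrium is zero contribution and the group total is Σ E_j = 23 + 47 + 13 + 35 + 44 + 44 = 206.
Each contributed unit returns 5.760 to the group, so the social optimum is full contribution by everyone: group total = 5.760 × 206 = 1186.56.
Efficiency loss = (5.760 − 1) × 206 = 980.56.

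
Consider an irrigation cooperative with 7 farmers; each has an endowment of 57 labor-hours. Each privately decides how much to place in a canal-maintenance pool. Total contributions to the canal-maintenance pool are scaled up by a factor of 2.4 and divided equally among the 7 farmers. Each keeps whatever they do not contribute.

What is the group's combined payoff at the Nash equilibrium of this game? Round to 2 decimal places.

Each contributed unit returns 2.4/7 = 0.3429 to its contributor — below 1 — so contributing 0 is dominant for every player. At the Nash equilibrium everyone keeps their 57, and the group total is 7 × 57 = 399.

399.00 labor-hours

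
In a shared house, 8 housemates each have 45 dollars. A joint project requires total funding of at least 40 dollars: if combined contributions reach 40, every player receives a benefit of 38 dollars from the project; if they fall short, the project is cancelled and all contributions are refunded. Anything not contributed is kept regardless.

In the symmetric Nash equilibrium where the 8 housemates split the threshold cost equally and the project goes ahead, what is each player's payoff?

Equal share of the threshold: 40/8 = 5.
At this profile no one gains by cutting their contribution: any cut drops the total below 40, the project is cancelled, contributions are refunded, and the deviator ends with 45, which is less than 45 − 5 + 38 = 78. Contributing more than 5 just wastes the excess. So contributing exactly 5 is a best response.
Each player's payoff: 45 − 5 + 38 = 78.

78 dollars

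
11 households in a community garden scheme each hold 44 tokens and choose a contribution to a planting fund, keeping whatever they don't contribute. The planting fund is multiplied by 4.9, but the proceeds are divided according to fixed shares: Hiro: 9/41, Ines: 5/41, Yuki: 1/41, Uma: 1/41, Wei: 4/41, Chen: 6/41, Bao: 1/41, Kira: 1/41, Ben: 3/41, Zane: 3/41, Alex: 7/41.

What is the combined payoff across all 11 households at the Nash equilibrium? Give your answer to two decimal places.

Player j's private return per contributed unit is 4.9 × (j's share). Contributing is weakly dominant for j when that share is at least 1/4.9 = 0.2041, and contributing 0 is dominant otherwise.
Hiro alone (share 9/41) is above the threshold, contributing 44; the remaining 10 contribute 0. Total contributed: 44.
The planting fund pays out 4.9 × 44 = 215.60 in total (split across the unequal shares, but the aggregate is all that matters for the group sum).
The 10 free-riders keep 44 each, adding 440. Group total = 440 + 215.60 = 655.60.

655.60 tokens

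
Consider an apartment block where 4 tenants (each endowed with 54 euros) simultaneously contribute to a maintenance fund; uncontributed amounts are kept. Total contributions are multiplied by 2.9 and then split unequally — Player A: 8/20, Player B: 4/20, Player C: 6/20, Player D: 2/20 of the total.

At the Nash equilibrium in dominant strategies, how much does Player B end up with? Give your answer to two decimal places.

85.32 euros

Player j's private return per contributed unit is 2.9 × (j's share). Contributing is weakly dominant for j when that share is at least 1/2.9 = 0.3448, and contributing 0 is dominant otherwise.
Only Player A (8/20) clears that bar, contributing 54; the remaining 3 contribute 0. Total contributed: 54.
Player B keeps 54 and receives 2.9 × 54 × 4/20 = 31.32 from the maintenance fund, for a payoff of 85.32.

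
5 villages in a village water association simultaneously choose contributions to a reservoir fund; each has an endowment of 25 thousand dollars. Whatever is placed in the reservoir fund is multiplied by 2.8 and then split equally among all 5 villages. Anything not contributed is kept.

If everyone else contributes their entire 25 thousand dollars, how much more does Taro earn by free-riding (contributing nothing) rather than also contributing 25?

Switching from a contribution of 25 to 0 lets Taro keep an extra 25 thousand dollars, but lowers the reservoir fund by 25, which costs Taro their own share of that drop: 2.8/5 × 25 = 14.00.
Net gain = 25 − 14.00 = 11.00. The private return per contributed unit (0.5600) is below 1, so free-riding is indeed the best response regardless of what the others do.

11.00 thousand dollars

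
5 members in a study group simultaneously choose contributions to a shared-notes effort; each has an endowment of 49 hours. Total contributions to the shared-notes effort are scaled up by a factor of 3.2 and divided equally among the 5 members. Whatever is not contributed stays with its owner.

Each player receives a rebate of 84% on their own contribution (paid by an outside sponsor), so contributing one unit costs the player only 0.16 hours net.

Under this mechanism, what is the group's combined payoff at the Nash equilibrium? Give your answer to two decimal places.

989.80 hours

Under the mechanism each unit contributed yields (3.2/5) / 0.16 = 4.0000 back to its contributor per unit of net cost, which exceeds 1, making full contribution the dominant choice for everyone.
So the Nash equilibrium is full contribution by all 5; the group earns 5 × (49 × 0.84 + 3.2 × 49) = 989.80.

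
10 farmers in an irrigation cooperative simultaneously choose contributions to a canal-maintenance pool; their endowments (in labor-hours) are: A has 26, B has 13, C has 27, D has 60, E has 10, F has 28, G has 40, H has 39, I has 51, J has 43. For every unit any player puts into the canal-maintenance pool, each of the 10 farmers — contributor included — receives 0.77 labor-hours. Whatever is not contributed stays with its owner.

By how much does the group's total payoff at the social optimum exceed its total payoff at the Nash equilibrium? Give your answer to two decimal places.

2257.90 labor-hours

The private return per contributed unit is 0.77 < 1 for everyone, so the Nash equilibrium is zero contribution and the group total is Σ E_j = 26 + 13 + 27 + 60 + 10 + 28 + 40 + 39 + 51 + 43 = 337.
Each contributed unit returns 7.700 to the group, so the social optimum is full contribution by everyone: group total = 7.700 × 337 = 2594.90.
Efficiency loss = (7.700 − 1) × 337 = 2257.90.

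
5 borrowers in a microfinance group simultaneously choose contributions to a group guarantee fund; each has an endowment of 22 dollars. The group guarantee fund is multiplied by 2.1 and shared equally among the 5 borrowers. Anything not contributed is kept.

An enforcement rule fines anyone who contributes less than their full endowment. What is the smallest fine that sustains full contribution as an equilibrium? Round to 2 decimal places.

12.76 dollars

Given the others contribute fully, the best deviation is to contribute 0 (any partial contribution still incurs the fine and gives up units whose private return 0.4200 is below 1).
Deviating from 22 to 0 saves 22 dollars but forfeits the deviator's share of the drop in the group guarantee fund: 2.1/5 × 22 = 9.24.
So the deviation gain is 22 − 9.24 = 12.76, and the fine must be at least 12.76 dollars to wipe it out.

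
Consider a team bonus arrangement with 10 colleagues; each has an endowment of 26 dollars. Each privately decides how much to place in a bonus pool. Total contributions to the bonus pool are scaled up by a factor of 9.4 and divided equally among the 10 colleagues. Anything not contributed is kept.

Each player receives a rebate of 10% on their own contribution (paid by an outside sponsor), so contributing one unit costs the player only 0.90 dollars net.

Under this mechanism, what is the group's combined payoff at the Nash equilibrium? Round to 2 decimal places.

The effective private return per unit is now (9.4/10) / 0.90 = 1.0444 > 1, so every player's dominant strategy flips to full contribution.
So the Nash equilibrium is full contribution by all 10; the group earns 10 × (26 × 0.10 + 9.4 × 26) = 2470.00.

2470.00 dollars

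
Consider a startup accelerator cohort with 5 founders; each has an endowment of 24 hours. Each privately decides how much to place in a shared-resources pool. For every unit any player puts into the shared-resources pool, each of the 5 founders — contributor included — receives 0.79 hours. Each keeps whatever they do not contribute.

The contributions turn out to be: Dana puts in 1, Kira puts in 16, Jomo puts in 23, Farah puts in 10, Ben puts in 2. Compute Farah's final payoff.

55.08 hours

Total contributed: 1 + 16 + 23 + 10 + 2 = 52.
Each receives 0.79 × 52 = 41.08 from the shared-resources pool.
Farah keeps 24 − 10 = 14, so Farah's payoff is 14 + 41.08 = 55.08.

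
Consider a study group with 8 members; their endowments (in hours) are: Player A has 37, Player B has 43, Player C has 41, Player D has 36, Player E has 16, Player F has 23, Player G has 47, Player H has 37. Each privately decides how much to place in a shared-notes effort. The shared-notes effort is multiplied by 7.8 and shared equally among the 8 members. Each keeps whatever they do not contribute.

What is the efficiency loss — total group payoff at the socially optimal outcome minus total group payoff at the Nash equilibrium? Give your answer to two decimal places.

1904.00 hours

The private return per contributed unit is 7.8/8 = 0.9750 < 1 for every player regardless of endowment, so the Nash equilibrium is zero contribution and the group total is Σ E_j = 37 + 43 + 41 + 36 + 16 + 23 + 47 + 37 = 280.
Each contributed unit returns 7.800 to the group, so the social optimum is full contribution by everyone: group total = 7.800 × 280 = 2184.00.
Efficiency loss = (7.800 − 1) × 280 = 1904.00.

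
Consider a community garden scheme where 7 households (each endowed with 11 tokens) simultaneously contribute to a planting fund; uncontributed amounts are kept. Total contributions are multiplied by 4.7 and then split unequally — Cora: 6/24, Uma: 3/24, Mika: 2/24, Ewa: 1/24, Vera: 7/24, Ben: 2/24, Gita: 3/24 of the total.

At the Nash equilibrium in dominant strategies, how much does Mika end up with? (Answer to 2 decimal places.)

19.62 tokens

Player j's private return per contributed unit is 4.7 × (j's share). Contributing is weakly dominant for j when that share is at least 1/4.7 = 0.2128, and contributing 0 is dominant otherwise.
Cora and Vera are above the threshold, contributing 11 each; the remaining 5 contribute 0. Total contributed: 22.
Mika keeps 11 and receives 4.7 × 22 × 2/24 = 8.62 from the planting fund, for a payoff of 19.62.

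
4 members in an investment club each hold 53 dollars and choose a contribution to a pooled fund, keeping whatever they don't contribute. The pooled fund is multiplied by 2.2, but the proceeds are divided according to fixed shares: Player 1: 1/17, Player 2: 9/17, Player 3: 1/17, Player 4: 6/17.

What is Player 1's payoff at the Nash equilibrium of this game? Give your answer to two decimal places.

Player j's private return per contributed unit is 2.2 × (j's share). Contributing is weakly dominant for j when that share is at least 1/2.2 = 0.4545, and contributing 0 is dominant otherwise.
The only share above 0.4545 is Player 2's 9/17, contributing 53; the remaining 3 contribute 0. Total contributed: 53.
Player 1 keeps 53 and receives 2.2 × 53 × 1/17 = 6.86 from the pooled fund, for a payoff of 59.86.

59.86 dollars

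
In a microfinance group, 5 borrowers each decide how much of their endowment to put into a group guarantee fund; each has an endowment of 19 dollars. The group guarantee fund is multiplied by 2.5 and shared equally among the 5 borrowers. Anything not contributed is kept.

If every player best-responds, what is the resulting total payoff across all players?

95.00 dollars

Each contributed unit returns 2.5/5 = 0.5000 to its contributor — below 1 — so contributing 0 is dominant for every player. At the Nash equilibrium everyone keeps their 19, and the group total is 5 × 19 = 95.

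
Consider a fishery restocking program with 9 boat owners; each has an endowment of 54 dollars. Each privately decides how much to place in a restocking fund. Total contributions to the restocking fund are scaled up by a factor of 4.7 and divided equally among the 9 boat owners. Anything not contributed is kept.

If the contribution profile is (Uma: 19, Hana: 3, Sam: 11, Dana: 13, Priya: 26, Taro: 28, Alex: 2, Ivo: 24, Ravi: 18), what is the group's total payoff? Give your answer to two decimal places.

1018.80 dollars

Total contributed: 19 + 3 + 11 + 13 + 26 + 28 + 2 + 24 + 18 = 144; total kept: 9 × 54 − 144 = 342.
The restocking fund pays out 4.7 × 144 = 676.80 in aggregate.
Group total = 342 + 676.80 = 1018.80.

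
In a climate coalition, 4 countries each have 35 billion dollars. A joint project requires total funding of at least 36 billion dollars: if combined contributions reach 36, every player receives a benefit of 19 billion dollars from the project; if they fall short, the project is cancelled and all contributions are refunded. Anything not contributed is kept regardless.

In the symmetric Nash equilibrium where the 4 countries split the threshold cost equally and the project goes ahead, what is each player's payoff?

Equal share of the threshold: 36/4 = 9.
At this profile no one gains by cutting their contribution: any cut drops the total below 36, the project is cancelled, contributions are refunded, and the deviator ends with 35, which is less than 35 − 9 + 19 = 45. Contributing more than 9 just wastes the excess. So contributing exactly 9 is a best response.
Each player's payoff: 35 − 9 + 19 = 45.

45 billion dollars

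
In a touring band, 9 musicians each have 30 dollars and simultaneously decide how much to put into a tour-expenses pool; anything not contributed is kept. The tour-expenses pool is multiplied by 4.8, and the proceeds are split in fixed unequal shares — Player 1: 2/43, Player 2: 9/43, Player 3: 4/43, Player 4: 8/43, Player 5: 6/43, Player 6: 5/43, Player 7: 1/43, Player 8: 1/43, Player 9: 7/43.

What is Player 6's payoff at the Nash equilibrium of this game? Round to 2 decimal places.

46.74 dollars

For player j, contributing a unit is worthwhile iff 4.8 × (j's share) ≥ 1, i.e. iff j's share is at least 0.2083.
The only share above 0.2083 is Player 2's 9/43, contributing 30; the remaining 8 contribute 0. Total contributed: 30.
Player 6 keeps 30 and receives 4.8 × 30 × 5/43 = 16.74 from the tour-expenses pool, for a payoff of 46.74.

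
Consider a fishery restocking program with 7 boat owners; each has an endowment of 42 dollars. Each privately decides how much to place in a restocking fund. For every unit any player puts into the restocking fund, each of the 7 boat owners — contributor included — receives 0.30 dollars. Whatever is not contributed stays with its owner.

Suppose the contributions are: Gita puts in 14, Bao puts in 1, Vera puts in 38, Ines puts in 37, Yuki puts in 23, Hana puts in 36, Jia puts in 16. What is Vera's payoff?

Total contributed: 14 + 1 + 38 + 37 + 23 + 36 + 16 = 165.
Each receives 0.30 × 165 = 49.50 from the restocking fund.
Vera keeps 42 − 38 = 4, so Vera's payoff is 4 + 49.50 = 53.50.

53.50 dollars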